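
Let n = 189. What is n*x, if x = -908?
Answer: -171612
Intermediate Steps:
n*x = 189*(-908) = -171612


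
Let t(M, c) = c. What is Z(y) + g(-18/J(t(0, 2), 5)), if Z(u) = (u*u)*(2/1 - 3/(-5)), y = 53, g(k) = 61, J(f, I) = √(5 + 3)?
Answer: 36822/5 ≈ 7364.4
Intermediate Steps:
J(f, I) = 2*√2 (J(f, I) = √8 = 2*√2)
Z(u) = 13*u²/5 (Z(u) = u²*(2*1 - 3*(-⅕)) = u²*(2 + ⅗) = u²*(13/5) = 13*u²/5)
Z(y) + g(-18/J(t(0, 2), 5)) = (13/5)*53² + 61 = (13/5)*2809 + 61 = 36517/5 + 61 = 36822/5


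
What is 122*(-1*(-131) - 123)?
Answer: 976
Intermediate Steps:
122*(-1*(-131) - 123) = 122*(131 - 123) = 122*8 = 976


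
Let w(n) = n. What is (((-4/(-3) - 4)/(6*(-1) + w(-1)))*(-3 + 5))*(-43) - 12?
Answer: -940/21 ≈ -44.762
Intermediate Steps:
(((-4/(-3) - 4)/(6*(-1) + w(-1)))*(-3 + 5))*(-43) - 12 = (((-4/(-3) - 4)/(6*(-1) - 1))*(-3 + 5))*(-43) - 12 = (((-4*(-⅓) - 4)/(-6 - 1))*2)*(-43) - 12 = (((4/3 - 4)/(-7))*2)*(-43) - 12 = (-8/3*(-⅐)*2)*(-43) - 12 = ((8/21)*2)*(-43) - 12 = (16/21)*(-43) - 12 = -688/21 - 12 = -940/21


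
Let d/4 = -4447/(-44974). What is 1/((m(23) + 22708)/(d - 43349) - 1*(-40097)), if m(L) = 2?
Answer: 974780069/39085245746923 ≈ 2.4940e-5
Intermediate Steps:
d = 8894/22487 (d = 4*(-4447/(-44974)) = 4*(-4447*(-1/44974)) = 4*(4447/44974) = 8894/22487 ≈ 0.39552)
1/((m(23) + 22708)/(d - 43349) - 1*(-40097)) = 1/((2 + 22708)/(8894/22487 - 43349) - 1*(-40097)) = 1/(22710/(-974780069/22487) + 40097) = 1/(22710*(-22487/974780069) + 40097) = 1/(-510679770/974780069 + 40097) = 1/(39085245746923/974780069) = 974780069/39085245746923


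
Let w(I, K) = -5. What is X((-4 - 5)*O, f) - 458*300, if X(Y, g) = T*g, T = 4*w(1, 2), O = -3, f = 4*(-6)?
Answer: -136920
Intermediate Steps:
f = -24
T = -20 (T = 4*(-5) = -20)
X(Y, g) = -20*g
X((-4 - 5)*O, f) - 458*300 = -20*(-24) - 458*300 = 480 - 137400 = -136920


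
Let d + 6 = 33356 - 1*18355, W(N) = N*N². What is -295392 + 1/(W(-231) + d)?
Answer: -3636687887233/12311396 ≈ -2.9539e+5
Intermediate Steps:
W(N) = N³
d = 14995 (d = -6 + (33356 - 1*18355) = -6 + (33356 - 18355) = -6 + 15001 = 14995)
-295392 + 1/(W(-231) + d) = -295392 + 1/((-231)³ + 14995) = -295392 + 1/(-12326391 + 14995) = -295392 + 1/(-12311396) = -295392 - 1/12311396 = -3636687887233/12311396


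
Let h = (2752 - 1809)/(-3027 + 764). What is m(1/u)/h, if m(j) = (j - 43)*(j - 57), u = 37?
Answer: -7584942360/1290967 ≈ -5875.4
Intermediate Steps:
m(j) = (-57 + j)*(-43 + j) (m(j) = (-43 + j)*(-57 + j) = (-57 + j)*(-43 + j))
h = -943/2263 (h = 943/(-2263) = 943*(-1/2263) = -943/2263 ≈ -0.41670)
m(1/u)/h = (2451 + (1/37)² - 100/37)/(-943/2263) = (2451 + (1/37)² - 100*1/37)*(-2263/943) = (2451 + 1/1369 - 100/37)*(-2263/943) = (3351720/1369)*(-2263/943) = -7584942360/1290967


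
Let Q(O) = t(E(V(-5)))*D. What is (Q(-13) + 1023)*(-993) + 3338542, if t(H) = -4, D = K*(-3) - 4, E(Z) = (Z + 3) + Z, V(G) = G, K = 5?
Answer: 2247235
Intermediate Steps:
E(Z) = 3 + 2*Z (E(Z) = (3 + Z) + Z = 3 + 2*Z)
D = -19 (D = 5*(-3) - 4 = -15 - 4 = -19)
Q(O) = 76 (Q(O) = -4*(-19) = 76)
(Q(-13) + 1023)*(-993) + 3338542 = (76 + 1023)*(-993) + 3338542 = 1099*(-993) + 3338542 = -1091307 + 3338542 = 2247235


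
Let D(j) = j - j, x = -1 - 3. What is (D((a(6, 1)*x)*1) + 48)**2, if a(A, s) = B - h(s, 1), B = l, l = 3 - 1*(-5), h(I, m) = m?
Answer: 2304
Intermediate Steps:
x = -4
l = 8 (l = 3 + 5 = 8)
B = 8
a(A, s) = 7 (a(A, s) = 8 - 1*1 = 8 - 1 = 7)
D(j) = 0
(D((a(6, 1)*x)*1) + 48)**2 = (0 + 48)**2 = 48**2 = 2304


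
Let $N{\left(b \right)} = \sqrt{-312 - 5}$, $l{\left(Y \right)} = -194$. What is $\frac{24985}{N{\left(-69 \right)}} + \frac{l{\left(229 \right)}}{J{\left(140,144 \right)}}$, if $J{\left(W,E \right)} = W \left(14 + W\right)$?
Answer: $- \frac{97}{10780} - \frac{24985 i \sqrt{317}}{317} \approx -0.0089981 - 1403.3 i$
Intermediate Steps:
$N{\left(b \right)} = i \sqrt{317}$ ($N{\left(b \right)} = \sqrt{-317} = i \sqrt{317}$)
$\frac{24985}{N{\left(-69 \right)}} + \frac{l{\left(229 \right)}}{J{\left(140,144 \right)}} = \frac{24985}{i \sqrt{317}} - \frac{194}{140 \left(14 + 140\right)} = 24985 \left(- \frac{i \sqrt{317}}{317}\right) - \frac{194}{140 \cdot 154} = - \frac{24985 i \sqrt{317}}{317} - \frac{194}{21560} = - \frac{24985 i \sqrt{317}}{317} - \frac{97}{10780} = - \frac{97}{10780} - \frac{24985 i \sqrt{317}}{317}$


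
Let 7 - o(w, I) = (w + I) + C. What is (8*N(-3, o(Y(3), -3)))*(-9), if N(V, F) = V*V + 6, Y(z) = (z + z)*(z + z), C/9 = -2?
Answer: -1080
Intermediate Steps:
C = -18 (C = 9*(-2) = -18)
Y(z) = 4*z² (Y(z) = (2*z)*(2*z) = 4*z²)
o(w, I) = 25 - I - w (o(w, I) = 7 - ((w + I) - 18) = 7 - ((I + w) - 18) = 7 - (-18 + I + w) = 7 + (18 - I - w) = 25 - I - w)
N(V, F) = 6 + V² (N(V, F) = V² + 6 = 6 + V²)
(8*N(-3, o(Y(3), -3)))*(-9) = (8*(6 + (-3)²))*(-9) = (8*(6 + 9))*(-9) = (8*15)*(-9) = 120*(-9) = -1080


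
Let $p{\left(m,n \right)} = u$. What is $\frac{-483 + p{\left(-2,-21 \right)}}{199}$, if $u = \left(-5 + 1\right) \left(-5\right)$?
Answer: $- \frac{463}{199} \approx -2.3266$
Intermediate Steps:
$u = 20$ ($u = \left(-4\right) \left(-5\right) = 20$)
$p{\left(m,n \right)} = 20$
$\frac{-483 + p{\left(-2,-21 \right)}}{199} = \frac{-483 + 20}{199} = \left(-463\right) \frac{1}{199} = - \frac{463}{199}$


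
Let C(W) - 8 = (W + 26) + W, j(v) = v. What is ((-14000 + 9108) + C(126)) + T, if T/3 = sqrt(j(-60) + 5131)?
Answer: -4606 + 3*sqrt(5071) ≈ -4392.4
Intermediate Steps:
T = 3*sqrt(5071) (T = 3*sqrt(-60 + 5131) = 3*sqrt(5071) ≈ 213.63)
C(W) = 34 + 2*W (C(W) = 8 + ((W + 26) + W) = 8 + ((26 + W) + W) = 8 + (26 + 2*W) = 34 + 2*W)
((-14000 + 9108) + C(126)) + T = ((-14000 + 9108) + (34 + 2*126)) + 3*sqrt(5071) = (-4892 + (34 + 252)) + 3*sqrt(5071) = (-4892 + 286) + 3*sqrt(5071) = -4606 + 3*sqrt(5071)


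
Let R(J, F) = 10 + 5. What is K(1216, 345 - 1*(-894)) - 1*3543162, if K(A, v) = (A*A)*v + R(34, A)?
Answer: 1828511637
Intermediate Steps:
R(J, F) = 15
K(A, v) = 15 + v*A² (K(A, v) = (A*A)*v + 15 = A²*v + 15 = v*A² + 15 = 15 + v*A²)
K(1216, 345 - 1*(-894)) - 1*3543162 = (15 + (345 - 1*(-894))*1216²) - 1*3543162 = (15 + (345 + 894)*1478656) - 3543162 = (15 + 1239*1478656) - 3543162 = (15 + 1832054784) - 3543162 = 1832054799 - 3543162 = 1828511637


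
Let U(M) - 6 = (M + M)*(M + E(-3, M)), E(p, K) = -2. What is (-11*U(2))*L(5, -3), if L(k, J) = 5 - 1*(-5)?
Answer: -660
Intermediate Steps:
L(k, J) = 10 (L(k, J) = 5 + 5 = 10)
U(M) = 6 + 2*M*(-2 + M) (U(M) = 6 + (M + M)*(M - 2) = 6 + (2*M)*(-2 + M) = 6 + 2*M*(-2 + M))
(-11*U(2))*L(5, -3) = -11*(6 - 4*2 + 2*2²)*10 = -11*(6 - 8 + 2*4)*10 = -11*(6 - 8 + 8)*10 = -11*6*10 = -66*10 = -660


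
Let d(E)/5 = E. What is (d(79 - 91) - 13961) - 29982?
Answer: -44003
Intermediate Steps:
d(E) = 5*E
(d(79 - 91) - 13961) - 29982 = (5*(79 - 91) - 13961) - 29982 = (5*(-12) - 13961) - 29982 = (-60 - 13961) - 29982 = -14021 - 29982 = -44003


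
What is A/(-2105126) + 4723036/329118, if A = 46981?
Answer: 4963561794889/346417429434 ≈ 14.328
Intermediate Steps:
A/(-2105126) + 4723036/329118 = 46981/(-2105126) + 4723036/329118 = 46981*(-1/2105126) + 4723036*(1/329118) = -46981/2105126 + 2361518/164559 = 4963561794889/346417429434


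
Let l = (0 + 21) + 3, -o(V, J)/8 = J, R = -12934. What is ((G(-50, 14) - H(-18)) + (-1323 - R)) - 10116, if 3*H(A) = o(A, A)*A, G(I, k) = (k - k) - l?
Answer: 2335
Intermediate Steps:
o(V, J) = -8*J
l = 24 (l = 21 + 3 = 24)
G(I, k) = -24 (G(I, k) = (k - k) - 1*24 = 0 - 24 = -24)
H(A) = -8*A**2/3 (H(A) = ((-8*A)*A)/3 = (-8*A**2)/3 = -8*A**2/3)
((G(-50, 14) - H(-18)) + (-1323 - R)) - 10116 = ((-24 - (-8)*(-18)**2/3) + (-1323 - 1*(-12934))) - 10116 = ((-24 - (-8)*324/3) + (-1323 + 12934)) - 10116 = ((-24 - 1*(-864)) + 11611) - 10116 = ((-24 + 864) + 11611) - 10116 = (840 + 11611) - 10116 = 12451 - 10116 = 2335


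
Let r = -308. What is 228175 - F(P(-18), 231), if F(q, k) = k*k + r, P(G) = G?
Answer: 175122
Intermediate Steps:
F(q, k) = -308 + k**2 (F(q, k) = k*k - 308 = k**2 - 308 = -308 + k**2)
228175 - F(P(-18), 231) = 228175 - (-308 + 231**2) = 228175 - (-308 + 53361) = 228175 - 1*53053 = 228175 - 53053 = 175122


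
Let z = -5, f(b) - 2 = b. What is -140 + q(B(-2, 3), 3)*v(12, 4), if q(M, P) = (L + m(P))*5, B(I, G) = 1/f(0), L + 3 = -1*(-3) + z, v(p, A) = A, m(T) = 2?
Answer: -200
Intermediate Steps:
f(b) = 2 + b
L = -5 (L = -3 + (-1*(-3) - 5) = -3 + (3 - 5) = -3 - 2 = -5)
B(I, G) = 1/2 (B(I, G) = 1/(2 + 0) = 1/2)
q(M, P) = -15 (q(M, P) = (-5 + 2)*5 = -3*5 = -15)
-140 + q(B(-2, 3), 3)*v(12, 4) = -140 - 15*4 = -140 - 60 = -200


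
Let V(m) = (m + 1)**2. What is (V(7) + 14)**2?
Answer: 6084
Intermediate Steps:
V(m) = (1 + m)**2
(V(7) + 14)**2 = ((1 + 7)**2 + 14)**2 = (8**2 + 14)**2 = (64 + 14)**2 = 78**2 = 6084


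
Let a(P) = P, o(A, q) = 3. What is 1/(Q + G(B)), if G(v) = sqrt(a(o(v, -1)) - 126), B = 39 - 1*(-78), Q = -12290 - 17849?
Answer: -30139/908359444 - I*sqrt(123)/908359444 ≈ -3.318e-5 - 1.2209e-8*I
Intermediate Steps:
Q = -30139
B = 117 (B = 39 + 78 = 117)
G(v) = I*sqrt(123) (G(v) = sqrt(3 - 126) = sqrt(-123) = I*sqrt(123))
1/(Q + G(B)) = 1/(-30139 + I*sqrt(123))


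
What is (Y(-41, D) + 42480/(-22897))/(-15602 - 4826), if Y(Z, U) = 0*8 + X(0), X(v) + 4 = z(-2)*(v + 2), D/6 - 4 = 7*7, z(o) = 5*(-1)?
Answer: 181519/233869958 ≈ 0.00077615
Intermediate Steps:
z(o) = -5
D = 318 (D = 24 + 6*(7*7) = 24 + 6*49 = 24 + 294 = 318)
X(v) = -14 - 5*v (X(v) = -4 - 5*(v + 2) = -4 - 5*(2 + v) = -4 + (-10 - 5*v) = -14 - 5*v)
Y(Z, U) = -14 (Y(Z, U) = 0*8 + (-14 - 5*0) = 0 + (-14 + 0) = 0 - 14 = -14)
(Y(-41, D) + 42480/(-22897))/(-15602 - 4826) = (-14 + 42480/(-22897))/(-15602 - 4826) = (-14 + 42480*(-1/22897))/(-20428) = (-14 - 42480/22897)*(-1/20428) = -363038/22897*(-1/20428) = 181519/233869958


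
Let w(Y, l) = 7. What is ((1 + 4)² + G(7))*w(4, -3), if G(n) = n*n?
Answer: 518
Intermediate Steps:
G(n) = n²
((1 + 4)² + G(7))*w(4, -3) = ((1 + 4)² + 7²)*7 = (5² + 49)*7 = (25 + 49)*7 = 74*7 = 518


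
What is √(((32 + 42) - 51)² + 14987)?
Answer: 6*√431 ≈ 124.56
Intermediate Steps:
√(((32 + 42) - 51)² + 14987) = √((74 - 51)² + 14987) = √(23² + 14987) = √(529 + 14987) = √15516 = 6*√431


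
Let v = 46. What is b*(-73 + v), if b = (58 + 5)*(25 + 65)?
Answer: -153090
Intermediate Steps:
b = 5670 (b = 63*90 = 5670)
b*(-73 + v) = 5670*(-73 + 46) = 5670*(-27) = -153090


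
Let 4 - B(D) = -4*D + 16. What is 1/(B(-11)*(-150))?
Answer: 1/8400 ≈ 0.00011905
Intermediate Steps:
B(D) = -12 + 4*D (B(D) = 4 - (-4*D + 16) = 4 - (16 - 4*D) = 4 + (-16 + 4*D) = -12 + 4*D)
1/(B(-11)*(-150)) = 1/((-12 + 4*(-11))*(-150)) = 1/((-12 - 44)*(-150)) = 1/(-56*(-150)) = 1/8400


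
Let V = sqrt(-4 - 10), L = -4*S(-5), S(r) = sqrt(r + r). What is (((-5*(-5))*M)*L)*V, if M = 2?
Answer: 400*sqrt(35) ≈ 2366.4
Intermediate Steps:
S(r) = sqrt(2)*sqrt(r) (S(r) = sqrt(2*r) = sqrt(2)*sqrt(r))
L = -4*I*sqrt(10) (L = -4*sqrt(2)*sqrt(-5) = -4*sqrt(2)*I*sqrt(5) = -4*I*sqrt(10) ≈ -12.649*I)
V = I*sqrt(14) (V = sqrt(-14) = I*sqrt(14) ≈ 3.7417*I)
(((-5*(-5))*M)*L)*V = ((-5*(-5)*2)*(-4*I*sqrt(10)))*(I*sqrt(14)) = ((25*2)*(-4*I*sqrt(10)))*(I*sqrt(14)) = (50*(-4*I*sqrt(10)))*(I*sqrt(14)) = (-200*I*sqrt(10))*(I*sqrt(14)) = 400*sqrt(35)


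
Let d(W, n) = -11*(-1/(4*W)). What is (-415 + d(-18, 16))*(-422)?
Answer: 6307001/36 ≈ 1.7519e+5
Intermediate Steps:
d(W, n) = 11/(4*W) (d(W, n) = -(-11)/(4*W) = 11/(4*W))
(-415 + d(-18, 16))*(-422) = (-415 + (11/4)/(-18))*(-422) = (-415 + (11/4)*(-1/18))*(-422) = (-415 - 11/72)*(-422) = -29891/72*(-422) = 6307001/36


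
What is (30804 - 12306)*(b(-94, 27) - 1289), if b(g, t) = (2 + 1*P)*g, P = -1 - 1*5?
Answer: -16888674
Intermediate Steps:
P = -6 (P = -1 - 5 = -6)
b(g, t) = -4*g (b(g, t) = (2 + 1*(-6))*g = (2 - 6)*g = -4*g)
(30804 - 12306)*(b(-94, 27) - 1289) = (30804 - 12306)*(-4*(-94) - 1289) = 18498*(376 - 1289) = 18498*(-913) = -16888674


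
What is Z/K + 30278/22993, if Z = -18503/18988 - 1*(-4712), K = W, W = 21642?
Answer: 4833060491539/3149568079976 ≈ 1.5345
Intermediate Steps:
K = 21642
Z = 89452953/18988 (Z = -18503*1/18988 + 4712 = -18503/18988 + 4712 = 89452953/18988 ≈ 4711.0)
Z/K + 30278/22993 = (89452953/18988)/21642 + 30278/22993 = (89452953/18988)*(1/21642) + 30278*(1/22993) = 29817651/136979432 + 30278/22993 = 4833060491539/3149568079976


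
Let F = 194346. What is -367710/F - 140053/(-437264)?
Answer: -22261267517/14163418224 ≈ -1.5717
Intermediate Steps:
-367710/F - 140053/(-437264) = -367710/194346 - 140053/(-437264) = -367710*1/194346 - 140053*(-1/437264) = -61285/32391 + 140053/437264 = -22261267517/14163418224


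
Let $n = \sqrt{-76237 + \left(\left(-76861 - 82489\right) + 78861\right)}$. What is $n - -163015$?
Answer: $163015 + 3 i \sqrt{17414} \approx 1.6302 \cdot 10^{5} + 395.89 i$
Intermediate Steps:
$n = 3 i \sqrt{17414}$ ($n = \sqrt{-76237 + \left(-159350 + 78861\right)} = \sqrt{-76237 - 80489} = \sqrt{-156726} = 3 i \sqrt{17414} \approx 395.89 i$)
$n - -163015 = 3 i \sqrt{17414} - -163015 = 3 i \sqrt{17414} + 163015 = 163015 + 3 i \sqrt{17414}$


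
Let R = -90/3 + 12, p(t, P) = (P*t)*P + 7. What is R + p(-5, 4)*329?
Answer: -24035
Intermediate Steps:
p(t, P) = 7 + t*P² (p(t, P) = t*P² + 7 = 7 + t*P²)
R = -18 (R = -90/3 + 12 = -9*10/3 + 12 = -30 + 12 = -18)
R + p(-5, 4)*329 = -18 + (7 - 5*4²)*329 = -18 + (7 - 5*16)*329 = -18 + (7 - 80)*329 = -18 - 73*329 = -18 - 24017 = -24035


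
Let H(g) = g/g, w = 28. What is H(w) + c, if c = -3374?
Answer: -3373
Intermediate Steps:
H(g) = 1
H(w) + c = 1 - 3374 = -3373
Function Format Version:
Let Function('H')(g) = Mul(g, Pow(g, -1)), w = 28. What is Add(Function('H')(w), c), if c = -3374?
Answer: -3373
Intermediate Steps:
Function('H')(g) = 1
Add(Function('H')(w), c) = Add(1, -3374) = -3373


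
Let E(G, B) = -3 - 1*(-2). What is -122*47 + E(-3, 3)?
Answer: -5735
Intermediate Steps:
E(G, B) = -1 (E(G, B) = -3 + 2 = -1)
-122*47 + E(-3, 3) = -122*47 - 1 = -5734 - 1 = -5735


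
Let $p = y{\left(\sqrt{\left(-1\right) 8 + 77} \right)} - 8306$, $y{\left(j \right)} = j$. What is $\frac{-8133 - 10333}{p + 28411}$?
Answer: $- \frac{185629465}{202105478} + \frac{9233 \sqrt{69}}{202105478} \approx -0.9181$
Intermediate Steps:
$p = -8306 + \sqrt{69}$ ($p = \sqrt{\left(-1\right) 8 + 77} - 8306 = \sqrt{-8 + 77} - 8306 = \sqrt{69} - 8306 = -8306 + \sqrt{69} \approx -8297.7$)
$\frac{-8133 - 10333}{p + 28411} = \frac{-8133 - 10333}{\left(-8306 + \sqrt{69}\right) + 28411} = - \frac{18466}{20105 + \sqrt{69}}$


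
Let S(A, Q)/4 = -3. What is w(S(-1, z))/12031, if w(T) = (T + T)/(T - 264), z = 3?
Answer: 2/276713 ≈ 7.2277e-6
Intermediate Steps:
S(A, Q) = -12 (S(A, Q) = 4*(-3) = -12)
w(T) = 2*T/(-264 + T) (w(T) = (2*T)/(-264 + T) = 2*T/(-264 + T))
w(S(-1, z))/12031 = (2*(-12)/(-264 - 12))/12031 = (2*(-12)/(-276))*(1/12031) = (2*(-12)*(-1/276))*(1/12031) = (2/23)*(1/12031) = 2/276713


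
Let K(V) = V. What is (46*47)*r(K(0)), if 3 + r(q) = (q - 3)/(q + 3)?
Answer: -8648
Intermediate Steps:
r(q) = -3 + (-3 + q)/(3 + q) (r(q) = -3 + (q - 3)/(q + 3) = -3 + (-3 + q)/(3 + q))
(46*47)*r(K(0)) = (46*47)*(2*(-6 - 1*0)/(3 + 0)) = 2162*(2*(-6 + 0)/3) = 2162*(2*(⅓)*(-6)) = 2162*(-4) = -8648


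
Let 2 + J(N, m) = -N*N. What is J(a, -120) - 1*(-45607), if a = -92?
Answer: 37141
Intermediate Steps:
J(N, m) = -2 - N² (J(N, m) = -2 - N*N = -2 - N²)
J(a, -120) - 1*(-45607) = (-2 - 1*(-92)²) - 1*(-45607) = (-2 - 1*8464) + 45607 = (-2 - 8464) + 45607 = -8466 + 45607 = 37141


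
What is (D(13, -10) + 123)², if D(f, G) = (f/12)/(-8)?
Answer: 139122025/9216 ≈ 15096.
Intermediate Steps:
D(f, G) = -f/96 (D(f, G) = (f*(1/12))*(-⅛) = (f/12)*(-⅛) = -f/96)
(D(13, -10) + 123)² = (-1/96*13 + 123)² = (-13/96 + 123)² = (11795/96)² = 139122025/9216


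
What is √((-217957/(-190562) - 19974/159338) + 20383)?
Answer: 3*√522033807879955538683946/15181883978 ≈ 142.77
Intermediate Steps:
√((-217957/(-190562) - 19974/159338) + 20383) = √((-217957*(-1/190562) - 19974*1/159338) + 20383) = √((217957/190562 - 9987/79669) + 20383) = √(15461273539/15181883978 + 20383) = √(309467802397113/15181883978) = 3*√522033807879955538683946/15181883978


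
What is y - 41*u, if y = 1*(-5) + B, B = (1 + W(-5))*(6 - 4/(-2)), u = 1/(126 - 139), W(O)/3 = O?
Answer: -1480/13 ≈ -113.85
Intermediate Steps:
W(O) = 3*O
u = -1/13 (u = 1/(-13) = -1/13 ≈ -0.076923)
B = -112 (B = (1 + 3*(-5))*(6 - 4/(-2)) = (1 - 15)*(6 - 4*(-½)) = -14*(6 + 2) = -14*8 = -112)
y = -117 (y = 1*(-5) - 112 = -5 - 112 = -117)
y - 41*u = -117 - 41*(-1/13) = -117 + 41/13 = -1480/13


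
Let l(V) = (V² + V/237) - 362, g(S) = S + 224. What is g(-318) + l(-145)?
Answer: 4874708/237 ≈ 20568.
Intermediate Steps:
g(S) = 224 + S
l(V) = -362 + V² + V/237 (l(V) = (V² + V/237) - 362 = -362 + V² + V/237)
g(-318) + l(-145) = (224 - 318) + (-362 + (-145)² + (1/237)*(-145)) = -94 + (-362 + 21025 - 145/237) = -94 + 4896986/237 = 4874708/237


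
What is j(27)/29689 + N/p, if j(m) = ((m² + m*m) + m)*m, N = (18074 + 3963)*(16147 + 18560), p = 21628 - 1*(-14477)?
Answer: 688143264622/32482465 ≈ 21185.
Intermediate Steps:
p = 36105 (p = 21628 + 14477 = 36105)
N = 764838159 (N = 22037*34707 = 764838159)
j(m) = m*(m + 2*m²) (j(m) = ((m² + m²) + m)*m = (2*m² + m)*m = (m + 2*m²)*m = m*(m + 2*m²))
j(27)/29689 + N/p = (27²*(1 + 2*27))/29689 + 764838159/36105 = (729*(1 + 54))*(1/29689) + 764838159*(1/36105) = (729*55)*(1/29689) + 254946053/12035 = 40095*(1/29689) + 254946053/12035 = 3645/2699 + 254946053/12035 = 688143264622/32482465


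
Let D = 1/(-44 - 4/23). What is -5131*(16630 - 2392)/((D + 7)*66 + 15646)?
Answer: -37112030424/8182105 ≈ -4535.8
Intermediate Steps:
D = -23/1016 (D = 1/(-44 - 4*1/23) = 1/(-44 - 4/23) = 1/(-1016/23) = -23/1016 ≈ -0.022638)
-5131*(16630 - 2392)/((D + 7)*66 + 15646) = -5131*(16630 - 2392)/((-23/1016 + 7)*66 + 15646) = -5131*14238/((7089/1016)*66 + 15646) = -5131*14238/(233937/508 + 15646) = -5131/((8182105/508)*(1/14238)) = -5131/8182105/7232904 = -5131*7232904/8182105 = -37112030424/8182105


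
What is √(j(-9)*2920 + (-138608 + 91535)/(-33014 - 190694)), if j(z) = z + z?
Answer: I*√657592205477289/111854 ≈ 229.26*I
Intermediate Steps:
j(z) = 2*z
√(j(-9)*2920 + (-138608 + 91535)/(-33014 - 190694)) = √((2*(-9))*2920 + (-138608 + 91535)/(-33014 - 190694)) = √(-18*2920 - 47073/(-223708)) = √(-52560 - 47073*(-1/223708)) = √(-52560 + 47073/223708) = √(-11758045407/223708) = I*√657592205477289/111854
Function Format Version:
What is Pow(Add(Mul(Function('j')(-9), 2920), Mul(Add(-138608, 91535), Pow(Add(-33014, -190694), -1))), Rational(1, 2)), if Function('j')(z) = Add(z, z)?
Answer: Mul(Rational(1, 111854), I, Pow(657592205477289, Rational(1, 2))) ≈ Mul(229.26, I)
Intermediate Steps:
Function('j')(z) = Mul(2, z)
Pow(Add(Mul(Function('j')(-9), 2920), Mul(Add(-138608, 91535), Pow(Add(-33014, -190694), -1))), Rational(1, 2)) = Pow(Add(Mul(Mul(2, -9), 2920), Mul(Add(-138608, 91535), Pow(Add(-33014, -190694), -1))), Rational(1, 2)) = Pow(Add(Mul(-18, 2920), Mul(-47073, Pow(-223708, -1))), Rational(1, 2)) = Pow(Add(-52560, Mul(-47073, Rational(-1, 223708))), Rational(1, 2)) = Pow(Add(-52560, Rational(47073, 223708)), Rational(1, 2)) = Pow(Rational(-11758045407, 223708), Rational(1, 2)) = Mul(Rational(1, 111854), I, Pow(657592205477289, Rational(1, 2)))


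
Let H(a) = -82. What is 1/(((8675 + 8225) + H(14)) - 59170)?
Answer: -1/42352 ≈ -2.3612e-5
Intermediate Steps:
1/(((8675 + 8225) + H(14)) - 59170) = 1/(((8675 + 8225) - 82) - 59170) = 1/((16900 - 82) - 59170) = 1/(16818 - 59170) = 1/(-42352) = -1/42352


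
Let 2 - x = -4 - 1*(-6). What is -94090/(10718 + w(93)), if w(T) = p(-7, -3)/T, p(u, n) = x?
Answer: -47045/5359 ≈ -8.7787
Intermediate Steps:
x = 0 (x = 2 - (-4 - 1*(-6)) = 2 - (-4 + 6) = 2 - 1*2 = 2 - 2 = 0)
p(u, n) = 0
w(T) = 0 (w(T) = 0/T = 0)
-94090/(10718 + w(93)) = -94090/(10718 + 0) = -94090/10718 = -94090*1/10718 = -47045/5359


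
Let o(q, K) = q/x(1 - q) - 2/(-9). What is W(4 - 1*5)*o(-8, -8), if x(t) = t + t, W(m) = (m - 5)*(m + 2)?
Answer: 4/3 ≈ 1.3333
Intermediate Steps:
W(m) = (-5 + m)*(2 + m)
x(t) = 2*t
o(q, K) = 2/9 + q/(2 - 2*q) (o(q, K) = q/((2*(1 - q))) - 2/(-9) = q/(2 - 2*q) - 2*(-1/9) = q/(2 - 2*q) + 2/9 = 2/9 + q/(2 - 2*q))
W(4 - 1*5)*o(-8, -8) = (-10 + (4 - 1*5)**2 - 3*(4 - 1*5))*((-4 - 5*(-8))/(18*(-1 - 8))) = (-10 + (4 - 5)**2 - 3*(4 - 5))*((1/18)*(-4 + 40)/(-9)) = (-10 + (-1)**2 - 3*(-1))*((1/18)*(-1/9)*36) = (-10 + 1 + 3)*(-2/9) = -6*(-2/9) = 4/3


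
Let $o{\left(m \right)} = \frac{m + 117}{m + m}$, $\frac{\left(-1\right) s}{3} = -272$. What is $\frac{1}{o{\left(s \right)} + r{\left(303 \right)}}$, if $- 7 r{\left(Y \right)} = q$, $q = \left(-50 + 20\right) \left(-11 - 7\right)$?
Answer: $- \frac{3808}{291583} \approx -0.01306$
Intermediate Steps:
$s = 816$ ($s = \left(-3\right) \left(-272\right) = 816$)
$q = 540$ ($q = \left(-30\right) \left(-18\right) = 540$)
$o{\left(m \right)} = \frac{117 + m}{2 m}$
$r{\left(Y \right)} = - \frac{540}{7}$ ($r{\left(Y \right)} = \left(- \frac{1}{7}\right) 540 = - \frac{540}{7}$)
$\frac{1}{o{\left(s \right)} + r{\left(303 \right)}} = \frac{1}{\frac{117 + 816}{2 \cdot 816} - \frac{540}{7}} = \frac{1}{\frac{1}{2} \cdot \frac{1}{816} \cdot 933 - \frac{540}{7}} = \frac{1}{\frac{311}{544} - \frac{540}{7}} = \frac{1}{- \frac{291583}{3808}} = - \frac{3808}{291583}$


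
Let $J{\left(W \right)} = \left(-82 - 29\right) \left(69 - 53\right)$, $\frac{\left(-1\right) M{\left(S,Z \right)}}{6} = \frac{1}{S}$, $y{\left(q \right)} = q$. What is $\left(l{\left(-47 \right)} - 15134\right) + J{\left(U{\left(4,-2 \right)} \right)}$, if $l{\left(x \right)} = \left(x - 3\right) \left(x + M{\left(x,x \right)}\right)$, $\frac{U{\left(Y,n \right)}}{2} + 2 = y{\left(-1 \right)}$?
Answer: $- \frac{684620}{47} \approx -14566.0$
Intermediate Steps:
$U{\left(Y,n \right)} = -6$ ($U{\left(Y,n \right)} = -4 + 2 \left(-1\right) = -4 - 2 = -6$)
$M{\left(S,Z \right)} = - \frac{6}{S}$
$J{\left(W \right)} = -1776$ ($J{\left(W \right)} = \left(-111\right) 16 = -1776$)
$l{\left(x \right)} = \left(-3 + x\right) \left(x - \frac{6}{x}\right)$ ($l{\left(x \right)} = \left(x - 3\right) \left(x - \frac{6}{x}\right) = \left(-3 + x\right) \left(x - \frac{6}{x}\right)$)
$\left(l{\left(-47 \right)} - 15134\right) + J{\left(U{\left(4,-2 \right)} \right)} = \left(\left(-6 + \left(-47\right)^{2} - -141 + \frac{18}{-47}\right) - 15134\right) - 1776 = \left(\left(-6 + 2209 + 141 + 18 \left(- \frac{1}{47}\right)\right) - 15134\right) - 1776 = \left(\left(-6 + 2209 + 141 - \frac{18}{47}\right) - 15134\right) - 1776 = \left(\frac{110150}{47} - 15134\right) - 1776 = - \frac{601148}{47} - 1776 = - \frac{684620}{47}$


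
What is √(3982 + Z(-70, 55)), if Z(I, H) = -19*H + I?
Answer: √2867 ≈ 53.544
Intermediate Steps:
Z(I, H) = I - 19*H
√(3982 + Z(-70, 55)) = √(3982 + (-70 - 19*55)) = √(3982 + (-70 - 1045)) = √(3982 - 1115) = √2867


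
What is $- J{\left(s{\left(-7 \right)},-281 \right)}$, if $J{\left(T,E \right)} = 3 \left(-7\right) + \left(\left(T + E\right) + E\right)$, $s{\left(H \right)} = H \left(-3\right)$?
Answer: $562$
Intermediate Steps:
$s{\left(H \right)} = - 3 H$
$J{\left(T,E \right)} = -21 + T + 2 E$ ($J{\left(T,E \right)} = -21 + \left(\left(E + T\right) + E\right) = -21 + \left(T + 2 E\right) = -21 + T + 2 E$)
$- J{\left(s{\left(-7 \right)},-281 \right)} = - (-21 - -21 + 2 \left(-281\right)) = - (-21 + 21 - 562) = \left(-1\right) \left(-562\right) = 562$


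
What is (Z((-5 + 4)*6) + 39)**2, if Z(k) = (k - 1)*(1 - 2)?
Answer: 2116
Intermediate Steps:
Z(k) = 1 - k (Z(k) = (-1 + k)*(-1) = 1 - k)
(Z((-5 + 4)*6) + 39)**2 = ((1 - (-5 + 4)*6) + 39)**2 = ((1 - (-1)*6) + 39)**2 = ((1 - 1*(-6)) + 39)**2 = ((1 + 6) + 39)**2 = (7 + 39)**2 = 46**2 = 2116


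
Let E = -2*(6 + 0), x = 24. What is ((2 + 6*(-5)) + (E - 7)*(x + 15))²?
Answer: 591361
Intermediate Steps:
E = -12 (E = -2*6 = -12)
((2 + 6*(-5)) + (E - 7)*(x + 15))² = ((2 + 6*(-5)) + (-12 - 7)*(24 + 15))² = ((2 - 30) - 19*39)² = (-28 - 741)² = (-769)² = 591361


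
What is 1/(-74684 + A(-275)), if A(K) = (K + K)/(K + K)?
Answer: -1/74683 ≈ -1.3390e-5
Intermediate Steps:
A(K) = 1 (A(K) = (2*K)/((2*K)) = (2*K)*(1/(2*K)) = 1)
1/(-74684 + A(-275)) = 1/(-74684 + 1) = 1/(-74683) = -1/74683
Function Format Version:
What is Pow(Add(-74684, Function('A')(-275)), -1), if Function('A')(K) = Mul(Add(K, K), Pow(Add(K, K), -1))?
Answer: Rational(-1, 74683) ≈ -1.3390e-5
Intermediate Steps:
Function('A')(K) = 1 (Function('A')(K) = Mul(Mul(2, K), Pow(Mul(2, K), -1)) = Mul(Mul(2, K), Mul(Rational(1, 2), Pow(K, -1))) = 1)
Pow(Add(-74684, Function('A')(-275)), -1) = Pow(Add(-74684, 1), -1) = Pow(-74683, -1) = Rational(-1, 74683)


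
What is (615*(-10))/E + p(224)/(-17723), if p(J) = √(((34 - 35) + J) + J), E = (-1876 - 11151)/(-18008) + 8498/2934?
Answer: -162469076400/95626601 - √447/17723 ≈ -1699.0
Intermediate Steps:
E = 95626601/26417736 (E = -13027*(-1/18008) + 8498*(1/2934) = 13027/18008 + 4249/1467 = 95626601/26417736 ≈ 3.6198)
p(J) = √(-1 + 2*J) (p(J) = √((-1 + J) + J) = √(-1 + 2*J))
(615*(-10))/E + p(224)/(-17723) = (615*(-10))/(95626601/26417736) + √(-1 + 2*224)/(-17723) = -6150*26417736/95626601 + √(-1 + 448)*(-1/17723) = -162469076400/95626601 + √447*(-1/17723) = -162469076400/95626601 - √447/17723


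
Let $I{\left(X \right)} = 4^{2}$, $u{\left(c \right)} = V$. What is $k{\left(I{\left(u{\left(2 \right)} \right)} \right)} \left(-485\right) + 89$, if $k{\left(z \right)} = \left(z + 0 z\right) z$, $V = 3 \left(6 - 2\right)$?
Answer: $-124071$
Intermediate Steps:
$V = 12$ ($V = 3 \cdot 4 = 12$)
$u{\left(c \right)} = 12$
$I{\left(X \right)} = 16$
$k{\left(z \right)} = z^{2}$ ($k{\left(z \right)} = \left(z + 0\right) z = z z = z^{2}$)
$k{\left(I{\left(u{\left(2 \right)} \right)} \right)} \left(-485\right) + 89 = 16^{2} \left(-485\right) + 89 = 256 \left(-485\right) + 89 = -124160 + 89 = -124071$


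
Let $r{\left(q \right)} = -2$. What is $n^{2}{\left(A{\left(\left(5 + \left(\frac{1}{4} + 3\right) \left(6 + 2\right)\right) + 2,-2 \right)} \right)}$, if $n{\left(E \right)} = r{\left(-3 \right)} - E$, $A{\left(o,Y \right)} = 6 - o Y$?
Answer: $5476$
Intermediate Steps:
$A{\left(o,Y \right)} = 6 - Y o$
$n{\left(E \right)} = -2 - E$
$n^{2}{\left(A{\left(\left(5 + \left(\frac{1}{4} + 3\right) \left(6 + 2\right)\right) + 2,-2 \right)} \right)} = \left(-2 - \left(6 - - 2 \left(\left(5 + \left(\frac{1}{4} + 3\right) \left(6 + 2\right)\right) + 2\right)\right)\right)^{2} = \left(-2 - \left(6 - - 2 \left(\left(5 + \left(\frac{1}{4} + 3\right) 8\right) + 2\right)\right)\right)^{2} = \left(-2 - \left(6 - - 2 \left(\left(5 + \frac{13}{4} \cdot 8\right) + 2\right)\right)\right)^{2} = \left(-2 - \left(6 - - 2 \left(\left(5 + 26\right) + 2\right)\right)\right)^{2} = \left(-2 - \left(6 - - 2 \left(31 + 2\right)\right)\right)^{2} = \left(-2 - \left(6 - \left(-2\right) 33\right)\right)^{2} = \left(-2 - \left(6 + 66\right)\right)^{2} = \left(-2 - 72\right)^{2} = \left(-74\right)^{2} = 5476$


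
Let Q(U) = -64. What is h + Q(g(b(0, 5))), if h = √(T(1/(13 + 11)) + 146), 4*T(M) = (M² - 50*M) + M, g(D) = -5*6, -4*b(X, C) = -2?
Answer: -64 + 7*√6841/48 ≈ -51.938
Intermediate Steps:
b(X, C) = ½ (b(X, C) = -¼*(-2) = ½)
g(D) = -30
T(M) = -49*M/4 + M²/4 (T(M) = ((M² - 50*M) + M)/4 = (M² - 49*M)/4 = -49*M/4 + M²/4)
h = 7*√6841/48 (h = √((-49 + 1/(13 + 11))/(4*(13 + 11)) + 146) = √((¼)*(-49 + 1/24)/24 + 146) = √((¼)*(1/24)*(-49 + 1/24) + 146) = √((¼)*(1/24)*(-1175/24) + 146) = √(-1175/2304 + 146) = √(335209/2304) = 7*√6841/48 ≈ 12.062)
h + Q(g(b(0, 5))) = 7*√6841/48 - 64 = -64 + 7*√6841/48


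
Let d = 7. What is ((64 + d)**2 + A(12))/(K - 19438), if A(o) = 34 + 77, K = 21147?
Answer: 5152/1709 ≈ 3.0146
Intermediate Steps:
A(o) = 111
((64 + d)**2 + A(12))/(K - 19438) = ((64 + 7)**2 + 111)/(21147 - 19438) = (71**2 + 111)/1709 = (5041 + 111)*(1/1709) = 5152*(1/1709) = 5152/1709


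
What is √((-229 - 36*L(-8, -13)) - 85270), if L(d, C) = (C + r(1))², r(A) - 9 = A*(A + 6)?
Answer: I*√85823 ≈ 292.96*I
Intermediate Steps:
r(A) = 9 + A*(6 + A) (r(A) = 9 + A*(A + 6) = 9 + A*(6 + A))
L(d, C) = (16 + C)² (L(d, C) = (C + (9 + 1² + 6*1))² = (C + (9 + 1 + 6))² = (C + 16)² = (16 + C)²)
√((-229 - 36*L(-8, -13)) - 85270) = √((-229 - 36*(16 - 13)²) - 85270) = √((-229 - 36*3²) - 85270) = √((-229 - 36*9) - 85270) = √((-229 - 324) - 85270) = √(-553 - 85270) = √(-85823) = I*√85823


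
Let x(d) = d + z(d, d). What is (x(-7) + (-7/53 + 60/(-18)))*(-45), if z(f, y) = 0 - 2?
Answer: 29730/53 ≈ 560.94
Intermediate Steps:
z(f, y) = -2
x(d) = -2 + d (x(d) = d - 2 = -2 + d)
(x(-7) + (-7/53 + 60/(-18)))*(-45) = ((-2 - 7) + (-7/53 + 60/(-18)))*(-45) = (-9 + (-7*1/53 + 60*(-1/18)))*(-45) = (-9 + (-7/53 - 10/3))*(-45) = (-9 - 551/159)*(-45) = -1982/159*(-45) = 29730/53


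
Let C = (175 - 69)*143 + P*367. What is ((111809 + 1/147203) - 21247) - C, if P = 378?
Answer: -9321188365/147203 ≈ -63322.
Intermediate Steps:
C = 153884 (C = (175 - 69)*143 + 378*367 = 106*143 + 138726 = 15158 + 138726 = 153884)
((111809 + 1/147203) - 21247) - C = ((111809 + 1/147203) - 21247) - 1*153884 = ((111809 + 1/147203) - 21247) - 153884 = (16458620228/147203 - 21247) - 153884 = 13330998087/147203 - 153884 = -9321188365/147203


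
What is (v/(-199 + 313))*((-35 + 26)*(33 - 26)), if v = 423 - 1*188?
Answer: -4935/38 ≈ -129.87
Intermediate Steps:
v = 235 (v = 423 - 188 = 235)
(v/(-199 + 313))*((-35 + 26)*(33 - 26)) = (235/(-199 + 313))*((-35 + 26)*(33 - 26)) = (235/114)*(-9*7) = (235*(1/114))*(-63) = (235/114)*(-63) = -4935/38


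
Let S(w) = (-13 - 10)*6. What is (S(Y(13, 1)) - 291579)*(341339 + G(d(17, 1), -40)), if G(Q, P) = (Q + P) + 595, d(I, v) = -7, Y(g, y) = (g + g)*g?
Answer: -99734249979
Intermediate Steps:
Y(g, y) = 2*g² (Y(g, y) = (2*g)*g = 2*g²)
S(w) = -138 (S(w) = -23*6 = -138)
G(Q, P) = 595 + P + Q (G(Q, P) = (P + Q) + 595 = 595 + P + Q)
(S(Y(13, 1)) - 291579)*(341339 + G(d(17, 1), -40)) = (-138 - 291579)*(341339 + (595 - 40 - 7)) = -291717*(341339 + 548) = -291717*341887 = -99734249979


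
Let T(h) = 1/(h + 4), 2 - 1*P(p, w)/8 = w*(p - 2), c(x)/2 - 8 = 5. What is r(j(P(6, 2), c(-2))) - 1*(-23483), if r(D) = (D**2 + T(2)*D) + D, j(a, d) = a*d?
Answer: 1579531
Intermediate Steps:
c(x) = 26 (c(x) = 16 + 2*5 = 16 + 10 = 26)
P(p, w) = 16 - 8*w*(-2 + p) (P(p, w) = 16 - 8*w*(p - 2) = 16 - 8*w*(-2 + p))
T(h) = 1/(4 + h)
r(D) = D**2 + 7*D/6 (r(D) = (D**2 + D/(4 + 2)) + D = (D**2 + D/6) + D = D**2 + 7*D/6)
r(j(P(6, 2), c(-2))) - 1*(-23483) = ((16 + 16*2 - 8*6*2)*26)*(7 + 6*((16 + 16*2 - 8*6*2)*26))/6 - 1*(-23483) = ((16 + 32 - 96)*26)*(7 + 6*((16 + 32 - 96)*26))/6 + 23483 = (-48*26)*(7 + 6*(-48*26))/6 + 23483 = (1/6)*(-1248)*(7 + 6*(-1248)) + 23483 = (1/6)*(-1248)*(7 - 7488) + 23483 = (1/6)*(-1248)*(-7481) + 23483 = 1556048 + 23483 = 1579531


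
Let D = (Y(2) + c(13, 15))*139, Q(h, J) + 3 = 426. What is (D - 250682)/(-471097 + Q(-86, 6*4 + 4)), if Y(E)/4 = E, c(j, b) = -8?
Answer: 125341/235337 ≈ 0.53260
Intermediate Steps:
Q(h, J) = 423 (Q(h, J) = -3 + 426 = 423)
Y(E) = 4*E
D = 0 (D = (4*2 - 8)*139 = (8 - 8)*139 = 0*139 = 0)
(D - 250682)/(-471097 + Q(-86, 6*4 + 4)) = (0 - 250682)/(-471097 + 423) = -250682/(-470674) = -250682*(-1/470674) = 125341/235337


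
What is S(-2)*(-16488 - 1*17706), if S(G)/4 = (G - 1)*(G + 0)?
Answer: -820656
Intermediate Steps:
S(G) = 4*G*(-1 + G) (S(G) = 4*((G - 1)*(G + 0)) = 4*((-1 + G)*G) = 4*(G*(-1 + G)) = 4*G*(-1 + G))
S(-2)*(-16488 - 1*17706) = (4*(-2)*(-1 - 2))*(-16488 - 1*17706) = (4*(-2)*(-3))*(-16488 - 17706) = 24*(-34194) = -820656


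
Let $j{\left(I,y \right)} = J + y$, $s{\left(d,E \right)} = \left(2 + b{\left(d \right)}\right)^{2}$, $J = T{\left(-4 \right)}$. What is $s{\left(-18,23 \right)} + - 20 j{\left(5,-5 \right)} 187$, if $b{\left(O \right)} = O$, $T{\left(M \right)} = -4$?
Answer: $33916$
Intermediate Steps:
$J = -4$
$s{\left(d,E \right)} = \left(2 + d\right)^{2}$
$j{\left(I,y \right)} = -4 + y$
$s{\left(-18,23 \right)} + - 20 j{\left(5,-5 \right)} 187 = \left(2 - 18\right)^{2} + - 20 \left(-4 - 5\right) 187 = \left(-16\right)^{2} + \left(-20\right) \left(-9\right) 187 = 256 + 180 \cdot 187 = 256 + 33660 = 33916$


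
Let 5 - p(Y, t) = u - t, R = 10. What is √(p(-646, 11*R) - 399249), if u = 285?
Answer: I*√399419 ≈ 632.0*I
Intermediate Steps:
p(Y, t) = -280 + t (p(Y, t) = 5 - (285 - t) = 5 + (-285 + t) = -280 + t)
√(p(-646, 11*R) - 399249) = √((-280 + 11*10) - 399249) = √((-280 + 110) - 399249) = √(-170 - 399249) = √(-399419) = I*√399419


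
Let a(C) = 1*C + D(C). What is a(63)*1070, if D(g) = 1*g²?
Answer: 4314240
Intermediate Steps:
D(g) = g²
a(C) = C + C² (a(C) = 1*C + C² = C + C²)
a(63)*1070 = (63*(1 + 63))*1070 = (63*64)*1070 = 4032*1070 = 4314240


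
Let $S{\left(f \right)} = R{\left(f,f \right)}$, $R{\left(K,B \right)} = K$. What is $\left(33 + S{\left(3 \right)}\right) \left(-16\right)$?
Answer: $-576$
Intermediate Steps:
$S{\left(f \right)} = f$
$\left(33 + S{\left(3 \right)}\right) \left(-16\right) = \left(33 + 3\right) \left(-16\right) = 36 \left(-16\right) = -576$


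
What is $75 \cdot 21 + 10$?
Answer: $1585$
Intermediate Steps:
$75 \cdot 21 + 10 = 1575 + 10 = 1585$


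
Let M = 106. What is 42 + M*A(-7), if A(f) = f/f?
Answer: 148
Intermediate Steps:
A(f) = 1
42 + M*A(-7) = 42 + 106*1 = 42 + 106 = 148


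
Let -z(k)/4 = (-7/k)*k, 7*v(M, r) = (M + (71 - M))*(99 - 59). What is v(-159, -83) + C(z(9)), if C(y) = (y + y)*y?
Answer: 13816/7 ≈ 1973.7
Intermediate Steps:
v(M, r) = 2840/7 (v(M, r) = ((M + (71 - M))*(99 - 59))/7 = (71*40)/7 = (⅐)*2840 = 2840/7)
z(k) = 28 (z(k) = -4*(-7/k)*k = -4*(-7) = 28)
C(y) = 2*y² (C(y) = (2*y)*y = 2*y²)
v(-159, -83) + C(z(9)) = 2840/7 + 2*28² = 2840/7 + 2*784 = 2840/7 + 1568 = 13816/7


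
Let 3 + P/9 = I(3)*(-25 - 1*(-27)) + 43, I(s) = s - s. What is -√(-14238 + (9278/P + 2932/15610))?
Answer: -I*√1246707943117/9366 ≈ -119.21*I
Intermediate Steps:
I(s) = 0
P = 360 (P = -27 + 9*(0*(-25 - 1*(-27)) + 43) = -27 + 9*(0*(-25 + 27) + 43) = -27 + 9*(0*2 + 43) = -27 + 9*(0 + 43) = -27 + 9*43 = -27 + 387 = 360)
-√(-14238 + (9278/P + 2932/15610)) = -√(-14238 + (9278/360 + 2932/15610)) = -√(-14238 + (9278*(1/360) + 2932*(1/15610))) = -√(-14238 + (4639/180 + 1466/7805)) = -√(-14238 + 1458851/56196) = -√(-798659797/56196) = -I*√1246707943117/9366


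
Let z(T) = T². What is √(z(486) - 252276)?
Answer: 4*I*√1005 ≈ 126.81*I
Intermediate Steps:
√(z(486) - 252276) = √(486² - 252276) = √(236196 - 252276) = √(-16080) = 4*I*√1005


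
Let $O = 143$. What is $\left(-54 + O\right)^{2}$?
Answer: $7921$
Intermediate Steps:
$\left(-54 + O\right)^{2} = \left(-54 + 143\right)^{2} = 89^{2} = 7921$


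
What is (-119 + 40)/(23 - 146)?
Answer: 79/123 ≈ 0.64228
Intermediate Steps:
(-119 + 40)/(23 - 146) = -79/(-123) = -1/123*(-79) = 79/123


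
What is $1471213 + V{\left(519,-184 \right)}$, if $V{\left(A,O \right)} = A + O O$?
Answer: $1505588$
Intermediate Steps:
$V{\left(A,O \right)} = A + O^{2}$
$1471213 + V{\left(519,-184 \right)} = 1471213 + \left(519 + \left(-184\right)^{2}\right) = 1471213 + \left(519 + 33856\right) = 1471213 + 34375 = 1505588$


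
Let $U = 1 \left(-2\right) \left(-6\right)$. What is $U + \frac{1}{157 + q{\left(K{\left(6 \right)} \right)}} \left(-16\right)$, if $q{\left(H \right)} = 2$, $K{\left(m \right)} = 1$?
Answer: $\frac{1892}{159} \approx 11.899$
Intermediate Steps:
$U = 12$ ($U = \left(-2\right) \left(-6\right) = 12$)
$U + \frac{1}{157 + q{\left(K{\left(6 \right)} \right)}} \left(-16\right) = 12 + \frac{1}{157 + 2} \left(-16\right) = 12 + \frac{1}{159} \left(-16\right) = 12 - \frac{16}{159} = \frac{1892}{159}$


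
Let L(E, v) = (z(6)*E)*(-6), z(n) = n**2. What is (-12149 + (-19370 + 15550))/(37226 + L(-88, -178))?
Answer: -15969/56234 ≈ -0.28397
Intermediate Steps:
L(E, v) = -216*E (L(E, v) = (6**2*E)*(-6) = (36*E)*(-6) = -216*E)
(-12149 + (-19370 + 15550))/(37226 + L(-88, -178)) = (-12149 + (-19370 + 15550))/(37226 - 216*(-88)) = (-12149 - 3820)/(37226 + 19008) = -15969/56234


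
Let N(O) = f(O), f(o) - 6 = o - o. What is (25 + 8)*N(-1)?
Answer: 198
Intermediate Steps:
f(o) = 6 (f(o) = 6 + (o - o) = 6 + 0 = 6)
N(O) = 6
(25 + 8)*N(-1) = (25 + 8)*6 = 33*6 = 198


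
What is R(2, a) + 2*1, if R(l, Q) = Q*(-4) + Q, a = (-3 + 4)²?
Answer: -1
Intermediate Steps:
a = 1 (a = 1² = 1)
R(l, Q) = -3*Q (R(l, Q) = -4*Q + Q = -3*Q)
R(2, a) + 2*1 = -3*1 + 2*1 = -3 + 2 = -1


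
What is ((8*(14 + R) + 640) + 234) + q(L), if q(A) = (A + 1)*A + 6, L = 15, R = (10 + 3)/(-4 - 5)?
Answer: 10984/9 ≈ 1220.4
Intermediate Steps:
R = -13/9 (R = 13/(-9) = 13*(-1/9) = -13/9 ≈ -1.4444)
q(A) = 6 + A*(1 + A) (q(A) = (1 + A)*A + 6 = A*(1 + A) + 6 = 6 + A*(1 + A))
((8*(14 + R) + 640) + 234) + q(L) = ((8*(14 - 13/9) + 640) + 234) + (6 + 15 + 15**2) = ((8*(113/9) + 640) + 234) + (6 + 15 + 225) = ((904/9 + 640) + 234) + 246 = (6664/9 + 234) + 246 = 8770/9 + 246 = 10984/9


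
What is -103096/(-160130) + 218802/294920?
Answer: 3272091829/2361276980 ≈ 1.3857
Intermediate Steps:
-103096/(-160130) + 218802/294920 = -103096*(-1/160130) + 218802*(1/294920) = 51548/80065 + 109401/147460 = 3272091829/2361276980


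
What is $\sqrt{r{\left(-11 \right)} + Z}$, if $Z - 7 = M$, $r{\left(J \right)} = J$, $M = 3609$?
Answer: $\sqrt{3605} \approx 60.042$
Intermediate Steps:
$Z = 3616$ ($Z = 7 + 3609 = 3616$)
$\sqrt{r{\left(-11 \right)} + Z} = \sqrt{-11 + 3616} = \sqrt{3605}$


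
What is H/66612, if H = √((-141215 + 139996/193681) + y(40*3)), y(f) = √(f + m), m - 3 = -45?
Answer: √(-5297276532634339 + 37512329761*√78)/12901478772 ≈ 0.0056412*I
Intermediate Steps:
m = -42 (m = 3 - 45 = -42)
y(f) = √(-42 + f) (y(f) = √(f - 42) = √(-42 + f))
H = √(-27350522419/193681 + √78) (H = √((-141215 + 139996/193681) + √(-42 + 40*3)) = √((-141215 + 139996*(1/193681)) + √(-42 + 120)) = √((-141215 + 139996/193681) + √78) = √(-27350522419/193681 + √78) ≈ 375.77*I)
H/66612 = (√(-5297276532634339 + 37512329761*√78)/193681)/66612 = (√(-5297276532634339 + 37512329761*√78)/193681)*(1/66612) = √(-5297276532634339 + 37512329761*√78)/12901478772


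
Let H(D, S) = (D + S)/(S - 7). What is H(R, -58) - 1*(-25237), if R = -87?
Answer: 328110/13 ≈ 25239.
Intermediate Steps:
H(D, S) = (D + S)/(-7 + S)
H(R, -58) - 1*(-25237) = (-87 - 58)/(-7 - 58) - 1*(-25237) = -145/(-65) + 25237 = -1/65*(-145) + 25237 = 29/13 + 25237 = 328110/13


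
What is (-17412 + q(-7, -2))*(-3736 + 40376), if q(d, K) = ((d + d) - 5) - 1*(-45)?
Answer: -637023040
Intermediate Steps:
q(d, K) = 40 + 2*d (q(d, K) = (2*d - 5) + 45 = (-5 + 2*d) + 45 = 40 + 2*d)
(-17412 + q(-7, -2))*(-3736 + 40376) = (-17412 + (40 + 2*(-7)))*(-3736 + 40376) = (-17412 + (40 - 14))*36640 = (-17412 + 26)*36640 = -17386*36640 = -637023040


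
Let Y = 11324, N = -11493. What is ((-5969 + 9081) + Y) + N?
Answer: 2943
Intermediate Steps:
((-5969 + 9081) + Y) + N = ((-5969 + 9081) + 11324) - 11493 = (3112 + 11324) - 11493 = 14436 - 11493 = 2943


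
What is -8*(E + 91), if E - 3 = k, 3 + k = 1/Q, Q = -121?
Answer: -88080/121 ≈ -727.93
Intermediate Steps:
k = -364/121 (k = -3 + 1/(-121) = -3 - 1/121 = -364/121 ≈ -3.0083)
E = -1/121 (E = 3 - 364/121 = -1/121 ≈ -0.0082645)
-8*(E + 91) = -8*(-1/121 + 91) = -8*11010/121 = -88080/121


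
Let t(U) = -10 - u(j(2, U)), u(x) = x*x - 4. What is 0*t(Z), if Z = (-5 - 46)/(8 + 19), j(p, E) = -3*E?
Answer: 0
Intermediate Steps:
Z = -17/9 (Z = -51/27 = -51*1/27 = -17/9 ≈ -1.8889)
u(x) = -4 + x² (u(x) = x² - 4 = -4 + x²)
t(U) = -6 - 9*U² (t(U) = -10 - (-4 + (-3*U)²) = -10 - (-4 + 9*U²) = -10 + (4 - 9*U²) = -6 - 9*U²)
0*t(Z) = 0*(-6 - 9*(-17/9)²) = 0*(-6 - 9*289/81) = 0*(-6 - 289/9) = 0*(-343/9) = 0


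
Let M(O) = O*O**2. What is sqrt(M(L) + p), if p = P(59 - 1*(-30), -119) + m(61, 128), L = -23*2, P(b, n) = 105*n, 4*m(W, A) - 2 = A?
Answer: I*sqrt(439194)/2 ≈ 331.36*I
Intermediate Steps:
m(W, A) = 1/2 + A/4
L = -46
p = -24925/2 (p = 105*(-119) + (1/2 + (1/4)*128) = -12495 + (1/2 + 32) = -12495 + 65/2 = -24925/2 ≈ -12463.)
M(O) = O**3
sqrt(M(L) + p) = sqrt((-46)**3 - 24925/2) = sqrt(-97336 - 24925/2) = sqrt(-219597/2) = I*sqrt(439194)/2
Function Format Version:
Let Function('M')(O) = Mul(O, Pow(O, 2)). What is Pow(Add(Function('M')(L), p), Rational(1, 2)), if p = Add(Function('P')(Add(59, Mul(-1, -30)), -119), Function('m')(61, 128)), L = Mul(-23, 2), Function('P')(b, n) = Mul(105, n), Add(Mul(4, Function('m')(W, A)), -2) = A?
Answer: Mul(Rational(1, 2), I, Pow(439194, Rational(1, 2))) ≈ Mul(331.36, I)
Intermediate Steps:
Function('m')(W, A) = Add(Rational(1, 2), Mul(Rational(1, 4), A))
L = -46
p = Rational(-24925, 2) (p = Add(Mul(105, -119), Add(Rational(1, 2), Mul(Rational(1, 4), 128))) = Add(-12495, Add(Rational(1, 2), 32)) = Add(-12495, Rational(65, 2)) = Rational(-24925, 2) ≈ -12463.)
Function('M')(O) = Pow(O, 3)
Pow(Add(Function('M')(L), p), Rational(1, 2)) = Pow(Add(Pow(-46, 3), Rational(-24925, 2)), Rational(1, 2)) = Pow(Add(-97336, Rational(-24925, 2)), Rational(1, 2)) = Pow(Rational(-219597, 2), Rational(1, 2)) = Mul(Rational(1, 2), I, Pow(439194, Rational(1, 2)))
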